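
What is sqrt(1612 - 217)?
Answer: 3*sqrt(155) ≈ 37.350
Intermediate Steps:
sqrt(1612 - 217) = sqrt(1395) = 3*sqrt(155)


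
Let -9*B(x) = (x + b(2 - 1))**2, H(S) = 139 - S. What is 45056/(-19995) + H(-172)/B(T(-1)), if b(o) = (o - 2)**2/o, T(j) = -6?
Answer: -11418481/99975 ≈ -114.21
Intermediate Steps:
b(o) = (-2 + o)**2/o
B(x) = -(1 + x)**2/9 (B(x) = -(x + (-2 + (2 - 1))**2/(2 - 1))**2/9 = -(x + (-2 + 1)**2/1)**2/9 = -(x + 1*(-1)**2)**2/9 = -(x + 1*1)**2/9 = -(x + 1)**2/9 = -(1 + x)**2/9)
45056/(-19995) + H(-172)/B(T(-1)) = 45056/(-19995) + (139 - 1*(-172))/((-(1 - 6)**2/9)) = 45056*(-1/19995) + (139 + 172)/((-1/9*(-5)**2)) = -45056/19995 + 311/((-1/9*25)) = -45056/19995 + 311/(-25/9) = -45056/19995 + 311*(-9/25) = -45056/19995 - 2799/25 = -11418481/99975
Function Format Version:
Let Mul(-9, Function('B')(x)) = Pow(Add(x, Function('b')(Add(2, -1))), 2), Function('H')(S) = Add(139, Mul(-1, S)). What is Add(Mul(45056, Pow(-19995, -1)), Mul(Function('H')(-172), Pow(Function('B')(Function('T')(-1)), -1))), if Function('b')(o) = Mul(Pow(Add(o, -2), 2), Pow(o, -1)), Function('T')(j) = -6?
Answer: Rational(-11418481, 99975) ≈ -114.21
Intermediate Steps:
Function('b')(o) = Mul(Pow(o, -1), Pow(Add(-2, o), 2)) (Function('b')(o) = Mul(Pow(Add(-2, o), 2), Pow(o, -1)) = Mul(Pow(o, -1), Pow(Add(-2, o), 2)))
Function('B')(x) = Mul(Rational(-1, 9), Pow(Add(1, x), 2)) (Function('B')(x) = Mul(Rational(-1, 9), Pow(Add(x, Mul(Pow(Add(2, -1), -1), Pow(Add(-2, Add(2, -1)), 2))), 2)) = Mul(Rational(-1, 9), Pow(Add(x, Mul(Pow(1, -1), Pow(Add(-2, 1), 2))), 2)) = Mul(Rational(-1, 9), Pow(Add(x, Mul(1, Pow(-1, 2))), 2)) = Mul(Rational(-1, 9), Pow(Add(x, Mul(1, 1)), 2)) = Mul(Rational(-1, 9), Pow(Add(x, 1), 2)) = Mul(Rational(-1, 9), Pow(Add(1, x), 2)))
Add(Mul(45056, Pow(-19995, -1)), Mul(Function('H')(-172), Pow(Function('B')(Function('T')(-1)), -1))) = Add(Mul(45056, Pow(-19995, -1)), Mul(Add(139, Mul(-1, -172)), Pow(Mul(Rational(-1, 9), Pow(Add(1, -6), 2)), -1))) = Add(Mul(45056, Rational(-1, 19995)), Mul(Add(139, 172), Pow(Mul(Rational(-1, 9), Pow(-5, 2)), -1))) = Add(Rational(-45056, 19995), Mul(311, Pow(Mul(Rational(-1, 9), 25), -1))) = Add(Rational(-45056, 19995), Mul(311, Pow(Rational(-25, 9), -1))) = Add(Rational(-45056, 19995), Mul(311, Rational(-9, 25))) = Add(Rational(-45056, 19995), Rational(-2799, 25)) = Rational(-11418481, 99975)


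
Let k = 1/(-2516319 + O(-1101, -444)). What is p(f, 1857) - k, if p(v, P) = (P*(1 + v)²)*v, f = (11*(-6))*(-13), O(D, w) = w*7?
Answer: 2962015306918032223/2519427 ≈ 1.1757e+12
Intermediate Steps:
O(D, w) = 7*w
f = 858 (f = -66*(-13) = 858)
p(v, P) = P*v*(1 + v)²
k = -1/2519427 (k = 1/(-2516319 + 7*(-444)) = 1/(-2516319 - 3108) = 1/(-2519427) = -1/2519427 ≈ -3.9692e-7)
p(f, 1857) - k = 1857*858*(1 + 858)² - 1*(-1/2519427) = 1857*858*859² + 1/2519427 = 1857*858*737881 + 1/2519427 = 1175670224586 + 1/2519427 = 2962015306918032223/2519427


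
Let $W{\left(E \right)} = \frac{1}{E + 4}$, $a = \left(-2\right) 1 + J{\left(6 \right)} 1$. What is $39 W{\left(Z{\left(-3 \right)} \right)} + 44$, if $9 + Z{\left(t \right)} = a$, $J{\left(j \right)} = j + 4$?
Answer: $57$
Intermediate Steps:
$J{\left(j \right)} = 4 + j$
$a = 8$ ($a = \left(-2\right) 1 + \left(4 + 6\right) 1 = -2 + 10 \cdot 1 = -2 + 10 = 8$)
$Z{\left(t \right)} = -1$ ($Z{\left(t \right)} = -9 + 8 = -1$)
$W{\left(E \right)} = \frac{1}{4 + E}$
$39 W{\left(Z{\left(-3 \right)} \right)} + 44 = \frac{39}{4 - 1} + 44 = \frac{39}{3} + 44 = 39 \cdot \frac{1}{3} + 44 = 13 + 44 = 57$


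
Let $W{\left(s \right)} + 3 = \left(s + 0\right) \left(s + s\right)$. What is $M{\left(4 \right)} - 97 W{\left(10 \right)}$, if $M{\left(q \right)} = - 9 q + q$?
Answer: $-19141$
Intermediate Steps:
$W{\left(s \right)} = -3 + 2 s^{2}$ ($W{\left(s \right)} = -3 + \left(s + 0\right) \left(s + s\right) = -3 + s 2 s = -3 + 2 s^{2}$)
$M{\left(q \right)} = - 8 q$
$M{\left(4 \right)} - 97 W{\left(10 \right)} = \left(-8\right) 4 - 97 \left(-3 + 2 \cdot 10^{2}\right) = -32 - 97 \left(-3 + 2 \cdot 100\right) = -32 - 97 \left(-3 + 200\right) = -32 - 19109 = -19141$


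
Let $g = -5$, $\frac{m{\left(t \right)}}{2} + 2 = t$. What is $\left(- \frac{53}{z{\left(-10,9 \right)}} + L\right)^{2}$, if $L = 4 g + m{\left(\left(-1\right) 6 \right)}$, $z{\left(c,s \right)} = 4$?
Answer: $\frac{38809}{16} \approx 2425.6$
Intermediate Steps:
$m{\left(t \right)} = -4 + 2 t$
$L = -36$ ($L = 4 \left(-5\right) + \left(-4 + 2 \left(\left(-1\right) 6\right)\right) = -20 + \left(-4 + 2 \left(-6\right)\right) = -20 - 16 = -36$)
$\left(- \frac{53}{z{\left(-10,9 \right)}} + L\right)^{2} = \left(- \frac{53}{4} - 36\right)^{2} = \left(- \frac{197}{4}\right)^{2} = \frac{38809}{16}$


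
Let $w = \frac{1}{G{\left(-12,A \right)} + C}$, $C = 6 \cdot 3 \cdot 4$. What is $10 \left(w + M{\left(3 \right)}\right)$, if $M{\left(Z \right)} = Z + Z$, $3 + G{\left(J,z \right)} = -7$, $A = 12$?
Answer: $\frac{1865}{31} \approx 60.161$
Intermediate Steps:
$G{\left(J,z \right)} = -10$ ($G{\left(J,z \right)} = -3 - 7 = -10$)
$C = 72$ ($C = 18 \cdot 4 = 72$)
$M{\left(Z \right)} = 2 Z$
$w = \frac{1}{62}$ ($w = \frac{1}{-10 + 72} = \frac{1}{62} \approx 0.016129$)
$10 \left(w + M{\left(3 \right)}\right) = 10 \left(\frac{1}{62} + 2 \cdot 3\right) = 10 \left(\frac{1}{62} + 6\right) = 10 \cdot \frac{373}{62} = \frac{1865}{31}$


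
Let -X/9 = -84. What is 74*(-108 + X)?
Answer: 47952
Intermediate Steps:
X = 756 (X = -9*(-84) = 756)
74*(-108 + X) = 74*(-108 + 756) = 74*648 = 47952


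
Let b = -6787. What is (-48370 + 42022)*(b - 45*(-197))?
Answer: -13191144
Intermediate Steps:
(-48370 + 42022)*(b - 45*(-197)) = (-48370 + 42022)*(-6787 - 45*(-197)) = -6348*(-6787 + 8865) = -6348*2078 = -13191144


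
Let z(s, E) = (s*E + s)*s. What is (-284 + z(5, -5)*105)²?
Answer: 116294656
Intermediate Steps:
z(s, E) = s*(s + E*s) (z(s, E) = (E*s + s)*s = (s + E*s)*s = s*(s + E*s))
(-284 + z(5, -5)*105)² = (-284 + (5²*(1 - 5))*105)² = (-284 + (25*(-4))*105)² = (-284 - 100*105)² = (-284 - 10500)² = (-10784)² = 116294656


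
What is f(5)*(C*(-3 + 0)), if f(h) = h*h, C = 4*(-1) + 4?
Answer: 0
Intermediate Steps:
C = 0 (C = -4 + 4 = 0)
f(h) = h²
f(5)*(C*(-3 + 0)) = 5²*(0*(-3 + 0)) = 25*(0*(-3)) = 25*0 = 0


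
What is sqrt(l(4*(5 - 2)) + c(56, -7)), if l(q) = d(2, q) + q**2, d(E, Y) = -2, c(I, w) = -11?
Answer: sqrt(131) ≈ 11.446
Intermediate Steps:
l(q) = -2 + q**2
sqrt(l(4*(5 - 2)) + c(56, -7)) = sqrt((-2 + (4*(5 - 2))**2) - 11) = sqrt((-2 + (4*3)**2) - 11) = sqrt((-2 + 12**2) - 11) = sqrt((-2 + 144) - 11) = sqrt(142 - 11) = sqrt(131)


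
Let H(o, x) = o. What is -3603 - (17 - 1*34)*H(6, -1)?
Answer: -3501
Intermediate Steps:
-3603 - (17 - 1*34)*H(6, -1) = -3603 - (17 - 1*34)*6 = -3603 - (17 - 34)*6 = -3603 - (-17)*6 = -3603 - 1*(-102) = -3603 + 102 = -3501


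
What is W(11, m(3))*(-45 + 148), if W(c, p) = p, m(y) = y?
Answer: 309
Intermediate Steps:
W(11, m(3))*(-45 + 148) = 3*(-45 + 148) = 3*103 = 309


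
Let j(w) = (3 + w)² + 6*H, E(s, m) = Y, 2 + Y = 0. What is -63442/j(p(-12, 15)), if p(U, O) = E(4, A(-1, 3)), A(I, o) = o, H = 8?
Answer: -63442/49 ≈ -1294.7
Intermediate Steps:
Y = -2 (Y = -2 + 0 = -2)
E(s, m) = -2
p(U, O) = -2
j(w) = 48 + (3 + w)² (j(w) = (3 + w)² + 6*8 = (3 + w)² + 48 = 48 + (3 + w)²)
-63442/j(p(-12, 15)) = -63442/(48 + (3 - 2)²) = -63442/(48 + 1²) = -63442/(48 + 1) = -63442/49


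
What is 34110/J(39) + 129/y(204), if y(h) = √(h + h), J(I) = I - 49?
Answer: -3411 + 43*√102/68 ≈ -3404.6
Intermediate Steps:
J(I) = -49 + I
y(h) = √2*√h (y(h) = √(2*h) = √2*√h)
34110/J(39) + 129/y(204) = 34110/(-49 + 39) + 129/((√2*√204)) = 34110/(-10) + 129/((√2*(2*√51))) = 34110*(-⅒) + 129/((2*√102)) = -3411 + 129*(√102/204) = -3411 + 43*√102/68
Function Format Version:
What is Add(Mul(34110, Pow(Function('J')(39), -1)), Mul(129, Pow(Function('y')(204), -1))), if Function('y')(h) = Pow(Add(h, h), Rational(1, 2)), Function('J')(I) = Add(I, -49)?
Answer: Add(-3411, Mul(Rational(43, 68), Pow(102, Rational(1, 2)))) ≈ -3404.6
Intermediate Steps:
Function('J')(I) = Add(-49, I)
Function('y')(h) = Mul(Pow(2, Rational(1, 2)), Pow(h, Rational(1, 2))) (Function('y')(h) = Pow(Mul(2, h), Rational(1, 2)) = Mul(Pow(2, Rational(1, 2)), Pow(h, Rational(1, 2))))
Add(Mul(34110, Pow(Function('J')(39), -1)), Mul(129, Pow(Function('y')(204), -1))) = Add(Mul(34110, Pow(Add(-49, 39), -1)), Mul(129, Pow(Mul(Pow(2, Rational(1, 2)), Pow(204, Rational(1, 2))), -1))) = Add(Mul(34110, Pow(-10, -1)), Mul(129, Pow(Mul(Pow(2, Rational(1, 2)), Mul(2, Pow(51, Rational(1, 2)))), -1))) = Add(Mul(34110, Rational(-1, 10)), Mul(129, Pow(Mul(2, Pow(102, Rational(1, 2))), -1))) = Add(-3411, Mul(129, Mul(Rational(1, 204), Pow(102, Rational(1, 2))))) = Add(-3411, Mul(Rational(43, 68), Pow(102, Rational(1, 2))))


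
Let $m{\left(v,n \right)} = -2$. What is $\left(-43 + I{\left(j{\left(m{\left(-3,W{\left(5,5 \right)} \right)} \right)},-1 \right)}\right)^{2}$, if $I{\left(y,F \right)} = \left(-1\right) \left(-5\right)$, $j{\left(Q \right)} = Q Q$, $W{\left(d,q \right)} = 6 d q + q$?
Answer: $1444$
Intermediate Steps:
$W{\left(d,q \right)} = q + 6 d q$ ($W{\left(d,q \right)} = 6 d q + q = q + 6 d q$)
$j{\left(Q \right)} = Q^{2}$
$I{\left(y,F \right)} = 5$
$\left(-43 + I{\left(j{\left(m{\left(-3,W{\left(5,5 \right)} \right)} \right)},-1 \right)}\right)^{2} = \left(-43 + 5\right)^{2} = \left(-38\right)^{2} = 1444$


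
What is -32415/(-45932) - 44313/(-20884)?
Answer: 339042447/119905486 ≈ 2.8276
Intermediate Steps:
-32415/(-45932) - 44313/(-20884) = -32415*(-1/45932) - 44313*(-1/20884) = 32415/45932 + 44313/20884 = 339042447/119905486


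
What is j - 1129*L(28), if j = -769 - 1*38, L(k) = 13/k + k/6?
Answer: -554387/84 ≈ -6599.8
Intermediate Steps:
L(k) = 13/k + k/6 (L(k) = 13/k + k*(⅙) = 13/k + k/6)
j = -807 (j = -769 - 38 = -807)
j - 1129*L(28) = -807 - 1129*(13/28 + (⅙)*28) = -807 - 1129*(13*(1/28) + 14/3) = -807 - 1129*(13/28 + 14/3) = -807 - 1129*431/84 = -807 - 486599/84 = -554387/84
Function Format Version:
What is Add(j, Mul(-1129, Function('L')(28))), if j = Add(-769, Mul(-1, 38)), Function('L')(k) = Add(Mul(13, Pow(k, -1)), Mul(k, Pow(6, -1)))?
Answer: Rational(-554387, 84) ≈ -6599.8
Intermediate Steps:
Function('L')(k) = Add(Mul(13, Pow(k, -1)), Mul(Rational(1, 6), k)) (Function('L')(k) = Add(Mul(13, Pow(k, -1)), Mul(k, Rational(1, 6))) = Add(Mul(13, Pow(k, -1)), Mul(Rational(1, 6), k)))
j = -807 (j = Add(-769, -38) = -807)
Add(j, Mul(-1129, Function('L')(28))) = Add(-807, Mul(-1129, Add(Mul(13, Pow(28, -1)), Mul(Rational(1, 6), 28)))) = Add(-807, Mul(-1129, Add(Mul(13, Rational(1, 28)), Rational(14, 3)))) = Add(-807, Mul(-1129, Add(Rational(13, 28), Rational(14, 3)))) = Add(-807, Mul(-1129, Rational(431, 84))) = Add(-807, Rational(-486599, 84)) = Rational(-554387, 84)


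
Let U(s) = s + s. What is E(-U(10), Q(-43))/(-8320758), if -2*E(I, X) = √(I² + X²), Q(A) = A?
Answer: √2249/16641516 ≈ 2.8497e-6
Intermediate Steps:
U(s) = 2*s
E(I, X) = -√(I² + X²)/2
E(-U(10), Q(-43))/(-8320758) = -√((-2*10)² + (-43)²)/2/(-8320758) = -√((-1*20)² + 1849)/2*(-1/8320758) = -√((-20)² + 1849)/2*(-1/8320758) = -√(400 + 1849)/2*(-1/8320758) = -√2249/2*(-1/8320758) = √2249/16641516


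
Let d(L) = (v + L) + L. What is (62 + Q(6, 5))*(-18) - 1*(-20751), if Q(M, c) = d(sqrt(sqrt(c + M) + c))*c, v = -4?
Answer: 19995 - 180*sqrt(5 + sqrt(11)) ≈ 19476.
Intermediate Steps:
d(L) = -4 + 2*L (d(L) = (-4 + L) + L = -4 + 2*L)
Q(M, c) = c*(-4 + 2*sqrt(c + sqrt(M + c))) (Q(M, c) = (-4 + 2*sqrt(sqrt(c + M) + c))*c = (-4 + 2*sqrt(sqrt(M + c) + c))*c = (-4 + 2*sqrt(c + sqrt(M + c)))*c = c*(-4 + 2*sqrt(c + sqrt(M + c))))
(62 + Q(6, 5))*(-18) - 1*(-20751) = (62 + 2*5*(-2 + sqrt(5 + sqrt(6 + 5))))*(-18) - 1*(-20751) = (62 + 2*5*(-2 + sqrt(5 + sqrt(11))))*(-18) + 20751 = (62 + (-20 + 10*sqrt(5 + sqrt(11))))*(-18) + 20751 = (42 + 10*sqrt(5 + sqrt(11)))*(-18) + 20751 = (-756 - 180*sqrt(5 + sqrt(11))) + 20751 = 19995 - 180*sqrt(5 + sqrt(11))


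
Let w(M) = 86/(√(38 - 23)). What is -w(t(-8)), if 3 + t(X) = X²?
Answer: -86*√15/15 ≈ -22.205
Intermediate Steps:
t(X) = -3 + X²
w(M) = 86*√15/15 (w(M) = 86/(√15) = 86*(√15/15) = 86*√15/15)
-w(t(-8)) = -86*√15/15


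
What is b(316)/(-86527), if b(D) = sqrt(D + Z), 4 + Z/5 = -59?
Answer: -1/86527 ≈ -1.1557e-5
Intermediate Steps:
Z = -315 (Z = -20 + 5*(-59) = -20 - 295 = -315)
b(D) = sqrt(-315 + D) (b(D) = sqrt(D - 315) = sqrt(-315 + D))
b(316)/(-86527) = sqrt(-315 + 316)/(-86527) = sqrt(1)*(-1/86527) = 1*(-1/86527) = -1/86527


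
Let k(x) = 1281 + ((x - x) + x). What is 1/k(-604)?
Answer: 1/677 ≈ 0.0014771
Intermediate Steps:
k(x) = 1281 + x (k(x) = 1281 + (0 + x) = 1281 + x)
1/k(-604) = 1/(1281 - 604) = 1/677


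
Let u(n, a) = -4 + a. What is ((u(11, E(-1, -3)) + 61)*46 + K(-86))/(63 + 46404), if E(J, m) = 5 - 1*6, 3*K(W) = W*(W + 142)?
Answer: 2912/139401 ≈ 0.020889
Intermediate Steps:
K(W) = W*(142 + W)/3 (K(W) = (W*(W + 142))/3 = (W*(142 + W))/3 = W*(142 + W)/3)
E(J, m) = -1 (E(J, m) = 5 - 6 = -1)
((u(11, E(-1, -3)) + 61)*46 + K(-86))/(63 + 46404) = (((-4 - 1) + 61)*46 + (⅓)*(-86)*(142 - 86))/(63 + 46404) = ((-5 + 61)*46 + (⅓)*(-86)*56)/46467 = (56*46 - 4816/3)*(1/46467) = (2576 - 4816/3)*(1/46467) = (2912/3)*(1/46467) = 2912/139401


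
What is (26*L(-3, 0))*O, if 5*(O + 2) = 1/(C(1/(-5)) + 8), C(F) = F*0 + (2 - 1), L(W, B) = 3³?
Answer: -6942/5 ≈ -1388.4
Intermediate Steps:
L(W, B) = 27
C(F) = 1 (C(F) = 0 + 1 = 1)
O = -89/45 (O = -2 + 1/(5*(1 + 8)) = -2 + (⅕)/9 = -2 + (⅕)*(⅑) = -2 + 1/45 = -89/45 ≈ -1.9778)
(26*L(-3, 0))*O = (26*27)*(-89/45) = 702*(-89/45) = -6942/5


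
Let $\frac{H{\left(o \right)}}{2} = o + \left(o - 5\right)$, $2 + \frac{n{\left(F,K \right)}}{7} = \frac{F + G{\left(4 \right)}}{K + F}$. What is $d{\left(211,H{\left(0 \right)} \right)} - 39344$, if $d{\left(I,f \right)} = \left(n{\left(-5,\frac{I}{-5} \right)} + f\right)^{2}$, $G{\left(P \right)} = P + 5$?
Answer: $- \frac{134851063}{3481} \approx -38739.0$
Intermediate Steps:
$G{\left(P \right)} = 5 + P$
$n{\left(F,K \right)} = -14 + \frac{7 \left(9 + F\right)}{F + K}$ ($n{\left(F,K \right)} = -14 + 7 \frac{F + \left(5 + 4\right)}{K + F} = -14 + 7 \frac{F + 9}{F + K} = -14 + 7 \frac{9 + F}{F + K} = -14 + \frac{7 \left(9 + F\right)}{F + K}$)
$H{\left(o \right)} = -10 + 4 o$ ($H{\left(o \right)} = 2 \left(o + \left(o - 5\right)\right) = 2 \left(o + \left(-5 + o\right)\right) = 2 \left(-5 + 2 o\right) = -10 + 4 o$)
$d{\left(I,f \right)} = \left(f + \frac{7 \left(14 + \frac{2 I}{5}\right)}{-5 - \frac{I}{5}}\right)^{2}$ ($d{\left(I,f \right)} = \left(\frac{7 \left(9 - -5 - 2 \frac{I}{-5}\right)}{-5 + \frac{I}{-5}} + f\right)^{2} = \left(\frac{7 \left(9 + 5 - 2 I \left(- \frac{1}{5}\right)\right)}{-5 + I \left(- \frac{1}{5}\right)} + f\right)^{2} = \left(\frac{7 \left(9 + 5 - 2 \left(- \frac{I}{5}\right)\right)}{-5 - \frac{I}{5}} + f\right)^{2} = \left(\frac{7 \left(9 + 5 + \frac{2 I}{5}\right)}{-5 - \frac{I}{5}} + f\right)^{2} = \left(\frac{7 \left(14 + \frac{2 I}{5}\right)}{-5 - \frac{I}{5}} + f\right)^{2} = \left(f + \frac{7 \left(14 + \frac{2 I}{5}\right)}{-5 - \frac{I}{5}}\right)^{2}$)
$d{\left(211,H{\left(0 \right)} \right)} - 39344 = \frac{\left(-490 - 2954 + \left(-10 + 4 \cdot 0\right) \left(25 + 211\right)\right)^{2}}{\left(25 + 211\right)^{2}} - 39344 = \frac{\left(-490 - 2954 + \left(-10 + 0\right) 236\right)^{2}}{55696} - 39344 = \frac{\left(-490 - 2954 - 2360\right)^{2}}{55696} - 39344 = \frac{\left(-5804\right)^{2}}{55696} - 39344 = \frac{1}{55696} \cdot 33686416 - 39344 = \frac{2105401}{3481} - 39344 = - \frac{134851063}{3481}$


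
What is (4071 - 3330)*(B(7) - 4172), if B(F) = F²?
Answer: -3055143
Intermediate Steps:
(4071 - 3330)*(B(7) - 4172) = (4071 - 3330)*(7² - 4172) = 741*(49 - 4172) = 741*(-4123) = -3055143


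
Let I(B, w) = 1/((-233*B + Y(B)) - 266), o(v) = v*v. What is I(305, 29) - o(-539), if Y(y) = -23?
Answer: -20729835435/71354 ≈ -2.9052e+5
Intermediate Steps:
o(v) = v²
I(B, w) = 1/(-289 - 233*B) (I(B, w) = 1/((-233*B - 23) - 266) = 1/((-23 - 233*B) - 266) = 1/(-289 - 233*B))
I(305, 29) - o(-539) = -1/(289 + 233*305) - 1*(-539)² = -1/(289 + 71065) - 1*290521 = -1/71354 - 290521 = -20729835435/71354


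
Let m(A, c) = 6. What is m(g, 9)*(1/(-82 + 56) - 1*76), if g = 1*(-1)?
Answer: -5931/13 ≈ -456.23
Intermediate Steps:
g = -1
m(g, 9)*(1/(-82 + 56) - 1*76) = 6*(1/(-82 + 56) - 1*76) = 6*(1/(-26) - 76) = 6*(-1/26 - 76) = 6*(-1977/26) = -5931/13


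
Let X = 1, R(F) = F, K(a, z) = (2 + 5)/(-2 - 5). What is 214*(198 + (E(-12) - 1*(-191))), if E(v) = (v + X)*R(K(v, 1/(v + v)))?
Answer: 85600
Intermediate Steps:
K(a, z) = -1 (K(a, z) = 7/(-7) = 7*(-1/7) = -1)
E(v) = -1 - v (E(v) = (v + 1)*(-1) = (1 + v)*(-1) = -1 - v)
214*(198 + (E(-12) - 1*(-191))) = 214*(198 + ((-1 - 1*(-12)) - 1*(-191))) = 214*(198 + ((-1 + 12) + 191)) = 214*(198 + (11 + 191)) = 214*(198 + 202) = 214*400 = 85600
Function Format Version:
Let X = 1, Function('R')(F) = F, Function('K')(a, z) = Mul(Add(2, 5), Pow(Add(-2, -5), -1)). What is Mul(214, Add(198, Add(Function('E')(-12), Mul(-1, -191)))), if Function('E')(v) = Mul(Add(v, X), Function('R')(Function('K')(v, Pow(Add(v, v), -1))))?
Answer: 85600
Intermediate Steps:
Function('K')(a, z) = -1 (Function('K')(a, z) = Mul(7, Pow(-7, -1)) = Mul(7, Rational(-1, 7)) = -1)
Function('E')(v) = Add(-1, Mul(-1, v)) (Function('E')(v) = Mul(Add(v, 1), -1) = Mul(Add(1, v), -1) = Add(-1, Mul(-1, v)))
Mul(214, Add(198, Add(Function('E')(-12), Mul(-1, -191)))) = Mul(214, Add(198, Add(Add(-1, Mul(-1, -12)), Mul(-1, -191)))) = Mul(214, Add(198, Add(Add(-1, 12), 191))) = Mul(214, Add(198, Add(11, 191))) = Mul(214, Add(198, 202)) = Mul(214, 400) = 85600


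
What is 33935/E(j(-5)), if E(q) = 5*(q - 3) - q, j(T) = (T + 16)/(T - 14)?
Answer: -644765/329 ≈ -1959.8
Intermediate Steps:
j(T) = (16 + T)/(-14 + T)
E(q) = -15 + 4*q (E(q) = 5*(-3 + q) - q = (-15 + 5*q) - q = -15 + 4*q)
33935/E(j(-5)) = 33935/(-15 + 4*((16 - 5)/(-14 - 5))) = 33935/(-15 + 4*(11/(-19))) = 33935/(-15 + 4*(-1/19*11)) = 33935/(-15 + 4*(-11/19)) = 33935/(-15 - 44/19) = 33935/(-329/19) = 33935*(-19/329) = -644765/329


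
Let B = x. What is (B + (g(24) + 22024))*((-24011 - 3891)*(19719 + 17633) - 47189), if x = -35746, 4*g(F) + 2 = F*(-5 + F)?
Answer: 28366719375381/2 ≈ 1.4183e+13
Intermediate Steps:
g(F) = -½ + F*(-5 + F)/4 (g(F) = -½ + (F*(-5 + F))/4 = -½ + F*(-5 + F)/4)
B = -35746
(B + (g(24) + 22024))*((-24011 - 3891)*(19719 + 17633) - 47189) = (-35746 + ((-½ - 5/4*24 + (¼)*24²) + 22024))*((-24011 - 3891)*(19719 + 17633) - 47189) = (-35746 + ((-½ - 30 + (¼)*576) + 22024))*(-27902*37352 - 47189) = (-35746 + ((-½ - 30 + 144) + 22024))*(-1042195504 - 47189) = (-35746 + (227/2 + 22024))*(-1042242693) = (-35746 + 44275/2)*(-1042242693) = -27217/2*(-1042242693) = 28366719375381/2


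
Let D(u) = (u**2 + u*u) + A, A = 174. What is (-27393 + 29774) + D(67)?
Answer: 11533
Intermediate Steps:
D(u) = 174 + 2*u**2 (D(u) = (u**2 + u*u) + 174 = (u**2 + u**2) + 174 = 2*u**2 + 174 = 174 + 2*u**2)
(-27393 + 29774) + D(67) = (-27393 + 29774) + (174 + 2*67**2) = 2381 + (174 + 2*4489) = 2381 + (174 + 8978) = 2381 + 9152 = 11533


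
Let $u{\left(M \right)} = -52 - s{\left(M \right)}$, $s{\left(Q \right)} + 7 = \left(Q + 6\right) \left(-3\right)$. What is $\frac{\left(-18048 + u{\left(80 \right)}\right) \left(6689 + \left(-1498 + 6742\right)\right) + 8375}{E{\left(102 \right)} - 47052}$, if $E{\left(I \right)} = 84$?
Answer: $\frac{26602085}{5871} \approx 4531.1$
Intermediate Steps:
$s{\left(Q \right)} = -25 - 3 Q$ ($s{\left(Q \right)} = -7 + \left(Q + 6\right) \left(-3\right) = -7 + \left(6 + Q\right) \left(-3\right) = -7 - \left(18 + 3 Q\right) = -25 - 3 Q$)
$u{\left(M \right)} = -27 + 3 M$ ($u{\left(M \right)} = -52 - \left(-25 - 3 M\right) = -52 + \left(25 + 3 M\right) = -27 + 3 M$)
$\frac{\left(-18048 + u{\left(80 \right)}\right) \left(6689 + \left(-1498 + 6742\right)\right) + 8375}{E{\left(102 \right)} - 47052} = \frac{\left(-18048 + \left(-27 + 3 \cdot 80\right)\right) \left(6689 + \left(-1498 + 6742\right)\right) + 8375}{84 - 47052} = \frac{\left(-18048 + \left(-27 + 240\right)\right) \left(6689 + 5244\right) + 8375}{-46968} = \left(\left(-18048 + 213\right) 11933 + 8375\right) \left(- \frac{1}{46968}\right) = \left(\left(-17835\right) 11933 + 8375\right) \left(- \frac{1}{46968}\right) = \left(-212825055 + 8375\right) \left(- \frac{1}{46968}\right) = \left(-212816680\right) \left(- \frac{1}{46968}\right) = \frac{26602085}{5871}$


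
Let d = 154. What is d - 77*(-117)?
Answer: 9163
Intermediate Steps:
d - 77*(-117) = 154 - 77*(-117) = 154 + 9009 = 9163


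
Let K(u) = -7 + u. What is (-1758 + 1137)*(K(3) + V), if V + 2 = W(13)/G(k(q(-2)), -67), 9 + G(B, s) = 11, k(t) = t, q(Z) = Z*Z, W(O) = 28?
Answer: -4968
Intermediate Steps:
q(Z) = Z²
G(B, s) = 2 (G(B, s) = -9 + 11 = 2)
V = 12 (V = -2 + 28/2 = -2 + 28*(½) = -2 + 14 = 12)
(-1758 + 1137)*(K(3) + V) = (-1758 + 1137)*((-7 + 3) + 12) = -621*(-4 + 12) = -621*8 = -4968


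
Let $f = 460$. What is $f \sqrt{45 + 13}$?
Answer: $460 \sqrt{58} \approx 3503.3$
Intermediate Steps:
$f \sqrt{45 + 13} = 460 \sqrt{45 + 13} = 460 \sqrt{58}$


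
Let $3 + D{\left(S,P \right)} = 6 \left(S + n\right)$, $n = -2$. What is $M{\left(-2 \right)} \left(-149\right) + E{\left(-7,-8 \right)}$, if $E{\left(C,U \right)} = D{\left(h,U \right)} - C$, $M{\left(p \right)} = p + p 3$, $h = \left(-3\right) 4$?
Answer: $1112$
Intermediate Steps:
$h = -12$
$D{\left(S,P \right)} = -15 + 6 S$ ($D{\left(S,P \right)} = -3 + 6 \left(S - 2\right) = -3 + 6 \left(-2 + S\right) = -3 + \left(-12 + 6 S\right) = -15 + 6 S$)
$M{\left(p \right)} = 4 p$ ($M{\left(p \right)} = p + 3 p = 4 p$)
$E{\left(C,U \right)} = -87 - C$ ($E{\left(C,U \right)} = \left(-15 + 6 \left(-12\right)\right) - C = \left(-15 - 72\right) - C = -87 - C$)
$M{\left(-2 \right)} \left(-149\right) + E{\left(-7,-8 \right)} = 4 \left(-2\right) \left(-149\right) - 80 = \left(-8\right) \left(-149\right) + \left(-87 + 7\right) = 1192 - 80 = 1112$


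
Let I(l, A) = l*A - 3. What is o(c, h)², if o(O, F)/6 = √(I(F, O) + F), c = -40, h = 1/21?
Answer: -1224/7 ≈ -174.86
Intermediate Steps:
h = 1/21 ≈ 0.047619
I(l, A) = -3 + A*l (I(l, A) = A*l - 3 = -3 + A*l)
o(O, F) = 6*√(-3 + F + F*O) (o(O, F) = 6*√((-3 + O*F) + F) = 6*√((-3 + F*O) + F) = 6*√(-3 + F + F*O))
o(c, h)² = (6*√(-3 + 1/21 + (1/21)*(-40)))² = (6*√(-3 + 1/21 - 40/21))² = (6*√(-34/7))² = (6*(I*√238/7))² = (6*I*√238/7)² = -1224/7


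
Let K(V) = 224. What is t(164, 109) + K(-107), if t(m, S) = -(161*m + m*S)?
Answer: -44056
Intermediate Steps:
t(m, S) = -161*m - S*m (t(m, S) = -(161*m + S*m) = -161*m - S*m)
t(164, 109) + K(-107) = -1*164*(161 + 109) + 224 = -1*164*270 + 224 = -44280 + 224 = -44056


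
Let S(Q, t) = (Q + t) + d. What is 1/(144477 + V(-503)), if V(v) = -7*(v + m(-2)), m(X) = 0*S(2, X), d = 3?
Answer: 1/147998 ≈ 6.7568e-6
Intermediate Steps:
S(Q, t) = 3 + Q + t (S(Q, t) = (Q + t) + 3 = 3 + Q + t)
m(X) = 0 (m(X) = 0*(3 + 2 + X) = 0*(5 + X) = 0)
V(v) = -7*v (V(v) = -7*(v + 0) = -7*v)
1/(144477 + V(-503)) = 1/(144477 - 7*(-503)) = 1/(144477 + 3521) = 1/147998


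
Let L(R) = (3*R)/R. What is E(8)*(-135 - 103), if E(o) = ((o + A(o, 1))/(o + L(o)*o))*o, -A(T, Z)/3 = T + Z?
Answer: 2261/2 ≈ 1130.5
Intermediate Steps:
L(R) = 3
A(T, Z) = -3*T - 3*Z (A(T, Z) = -3*(T + Z) = -3*T - 3*Z)
E(o) = -¾ - o/2 (E(o) = ((o + (-3*o - 3*1))/(o + 3*o))*o = ((o + (-3*o - 3))/((4*o)))*o = ((o + (-3 - 3*o))*(1/(4*o)))*o = ((-3 - 2*o)*(1/(4*o)))*o = ((-3 - 2*o)/(4*o))*o = -¾ - o/2)
E(8)*(-135 - 103) = (-¾ - ½*8)*(-135 - 103) = (-¾ - 4)*(-238) = -19/4*(-238) = 2261/2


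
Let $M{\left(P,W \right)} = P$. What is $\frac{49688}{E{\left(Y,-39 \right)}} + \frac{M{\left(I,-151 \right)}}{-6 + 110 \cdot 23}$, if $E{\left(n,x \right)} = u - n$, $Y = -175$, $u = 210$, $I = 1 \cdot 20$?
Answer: $\frac{31355053}{242935} \approx 129.07$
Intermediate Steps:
$I = 20$
$E{\left(n,x \right)} = 210 - n$
$\frac{49688}{E{\left(Y,-39 \right)}} + \frac{M{\left(I,-151 \right)}}{-6 + 110 \cdot 23} = \frac{49688}{210 - -175} + \frac{20}{-6 + 110 \cdot 23} = \frac{49688}{210 + 175} + \frac{20}{-6 + 2530} = \frac{49688}{385} + \frac{20}{2524} = 49688 \cdot \frac{1}{385} + 20 \cdot \frac{1}{2524} = \frac{49688}{385} + \frac{5}{631} = \frac{31355053}{242935}$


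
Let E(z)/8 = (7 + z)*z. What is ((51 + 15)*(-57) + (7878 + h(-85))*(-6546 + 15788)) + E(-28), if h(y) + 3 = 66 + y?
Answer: 72606094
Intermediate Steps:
h(y) = 63 + y (h(y) = -3 + (66 + y) = 63 + y)
E(z) = 8*z*(7 + z) (E(z) = 8*((7 + z)*z) = 8*(z*(7 + z)) = 8*z*(7 + z))
((51 + 15)*(-57) + (7878 + h(-85))*(-6546 + 15788)) + E(-28) = ((51 + 15)*(-57) + (7878 + (63 - 85))*(-6546 + 15788)) + 8*(-28)*(7 - 28) = (66*(-57) + (7878 - 22)*9242) + 8*(-28)*(-21) = (-3762 + 7856*9242) + 4704 = (-3762 + 72605152) + 4704 = 72601390 + 4704 = 72606094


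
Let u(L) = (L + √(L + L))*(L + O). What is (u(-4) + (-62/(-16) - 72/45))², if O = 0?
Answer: 329561/1600 - 1462*I*√2/5 ≈ 205.98 - 413.52*I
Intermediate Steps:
u(L) = L*(L + √2*√L) (u(L) = (L + √(L + L))*(L + 0) = (L + √(2*L))*L = (L + √2*√L)*L = L*(L + √2*√L))
(u(-4) + (-62/(-16) - 72/45))² = (((-4)² + √2*(-4)^(3/2)) + (-62/(-16) - 72/45))² = ((16 + √2*(-8*I)) + (-62*(-1/16) - 72*1/45))² = ((16 - 8*I*√2) + (31/8 - 8/5))² = ((16 - 8*I*√2) + 91/40)² = (731/40 - 8*I*√2)²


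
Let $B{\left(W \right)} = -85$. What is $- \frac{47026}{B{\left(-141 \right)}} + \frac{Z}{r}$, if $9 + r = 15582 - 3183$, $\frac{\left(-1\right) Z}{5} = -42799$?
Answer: $\frac{120168343}{210630} \approx 570.52$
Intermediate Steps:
$Z = 213995$ ($Z = \left(-5\right) \left(-42799\right) = 213995$)
$r = 12390$ ($r = -9 + \left(15582 - 3183\right) = -9 + 12399 = 12390$)
$- \frac{47026}{B{\left(-141 \right)}} + \frac{Z}{r} = - \frac{47026}{-85} + \frac{213995}{12390} = \left(-47026\right) \left(- \frac{1}{85}\right) + 213995 \cdot \frac{1}{12390} = \frac{47026}{85} + \frac{42799}{2478} = \frac{120168343}{210630}$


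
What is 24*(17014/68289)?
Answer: 136112/22763 ≈ 5.9795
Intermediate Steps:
24*(17014/68289) = 136112/22763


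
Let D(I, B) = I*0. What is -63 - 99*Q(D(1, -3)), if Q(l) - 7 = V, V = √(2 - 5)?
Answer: -756 - 99*I*√3 ≈ -756.0 - 171.47*I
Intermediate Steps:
D(I, B) = 0
V = I*√3 (V = √(-3) = I*√3 ≈ 1.732*I)
Q(l) = 7 + I*√3
-63 - 99*Q(D(1, -3)) = -63 - 99*(7 + I*√3) = -63 + (-693 - 99*I*√3) = -756 - 99*I*√3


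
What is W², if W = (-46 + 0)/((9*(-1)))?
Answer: 2116/81 ≈ 26.123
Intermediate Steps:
W = 46/9 (W = -46/(-9) = -46*(-⅑) = 46/9 ≈ 5.1111)
W² = (46/9)² = 2116/81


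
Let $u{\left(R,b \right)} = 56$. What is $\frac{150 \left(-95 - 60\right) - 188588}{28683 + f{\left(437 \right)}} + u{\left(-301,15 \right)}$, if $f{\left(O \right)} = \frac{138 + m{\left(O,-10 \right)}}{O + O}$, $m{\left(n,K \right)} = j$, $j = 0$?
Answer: $\frac{13246979}{272490} \approx 48.615$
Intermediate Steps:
$m{\left(n,K \right)} = 0$
$f{\left(O \right)} = \frac{69}{O}$ ($f{\left(O \right)} = \frac{138 + 0}{O + O} = \frac{138}{2 O} = 138 \frac{1}{2 O} = \frac{69}{O}$)
$\frac{150 \left(-95 - 60\right) - 188588}{28683 + f{\left(437 \right)}} + u{\left(-301,15 \right)} = \frac{150 \left(-95 - 60\right) - 188588}{28683 + \frac{69}{437}} + 56 = \frac{150 \left(-155\right) - 188588}{28683 + 69 \cdot \frac{1}{437}} + 56 = \frac{-23250 - 188588}{28683 + \frac{3}{19}} + 56 = - \frac{211838}{\frac{544980}{19}} + 56 = \left(-211838\right) \frac{19}{544980} + 56 = - \frac{2012461}{272490} + 56 = \frac{13246979}{272490}$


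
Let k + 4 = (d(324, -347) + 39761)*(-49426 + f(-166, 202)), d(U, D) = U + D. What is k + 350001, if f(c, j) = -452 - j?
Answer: -1989729043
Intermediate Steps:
d(U, D) = D + U
k = -1990079044 (k = -4 + ((-347 + 324) + 39761)*(-49426 + (-452 - 1*202)) = -4 + (-23 + 39761)*(-49426 + (-452 - 202)) = -4 + 39738*(-49426 - 654) = -4 + 39738*(-50080) = -4 - 1990079040 = -1990079044)
k + 350001 = -1990079044 + 350001 = -1989729043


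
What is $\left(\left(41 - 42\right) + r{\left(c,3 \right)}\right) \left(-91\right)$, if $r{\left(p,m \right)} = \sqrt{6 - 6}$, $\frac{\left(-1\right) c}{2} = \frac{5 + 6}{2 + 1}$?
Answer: $91$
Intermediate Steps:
$c = - \frac{22}{3}$ ($c = - 2 \frac{5 + 6}{2 + 1} = - 2 \cdot \frac{11}{3} = - 2 \cdot 11 \cdot \frac{1}{3} = \left(-2\right) \frac{11}{3} = - \frac{22}{3} \approx -7.3333$)
$r{\left(p,m \right)} = 0$ ($r{\left(p,m \right)} = \sqrt{0} = 0$)
$\left(\left(41 - 42\right) + r{\left(c,3 \right)}\right) \left(-91\right) = \left(\left(41 - 42\right) + 0\right) \left(-91\right) = \left(-1 + 0\right) \left(-91\right) = \left(-1\right) \left(-91\right) = 91$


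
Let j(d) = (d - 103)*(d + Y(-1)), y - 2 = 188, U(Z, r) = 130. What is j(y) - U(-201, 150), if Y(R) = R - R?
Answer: 16400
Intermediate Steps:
y = 190 (y = 2 + 188 = 190)
Y(R) = 0
j(d) = d*(-103 + d) (j(d) = (d - 103)*(d + 0) = (-103 + d)*d = d*(-103 + d))
j(y) - U(-201, 150) = 190*(-103 + 190) - 1*130 = 190*87 - 130 = 16530 - 130 = 16400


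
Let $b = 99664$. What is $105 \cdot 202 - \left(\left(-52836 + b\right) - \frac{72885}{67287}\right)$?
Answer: $- \frac{574561827}{22429} \approx -25617.0$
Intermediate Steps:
$105 \cdot 202 - \left(\left(-52836 + b\right) - \frac{72885}{67287}\right) = 105 \cdot 202 - \left(\left(-52836 + 99664\right) - \frac{72885}{67287}\right) = 21210 - \left(46828 - \frac{24295}{22429}\right) = 21210 - \frac{1050280917}{22429} = - \frac{574561827}{22429}$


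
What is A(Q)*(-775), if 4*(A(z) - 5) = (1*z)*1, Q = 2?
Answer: -8525/2 ≈ -4262.5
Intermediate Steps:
A(z) = 5 + z/4 (A(z) = 5 + ((1*z)*1)/4 = 5 + (z*1)/4 = 5 + z/4)
A(Q)*(-775) = (5 + (¼)*2)*(-775) = (5 + ½)*(-775) = (11/2)*(-775) = -8525/2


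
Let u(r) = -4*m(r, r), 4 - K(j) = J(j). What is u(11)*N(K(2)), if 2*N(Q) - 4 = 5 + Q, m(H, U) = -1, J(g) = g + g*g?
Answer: 14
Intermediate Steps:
J(g) = g + g**2
K(j) = 4 - j*(1 + j)
N(Q) = 9/2 + Q/2 (N(Q) = 2 + (5 + Q)/2 = 2 + (5/2 + Q/2) = 9/2 + Q/2)
u(r) = 4 (u(r) = -4*(-1) = 4)
u(11)*N(K(2)) = 4*(9/2 + (4 - 1*2*(1 + 2))/2) = 4*(9/2 + (4 - 1*2*3)/2) = 4*(9/2 + (4 - 6)/2) = 4*(9/2 + (1/2)*(-2)) = 4*(9/2 - 1) = 4*(7/2) = 14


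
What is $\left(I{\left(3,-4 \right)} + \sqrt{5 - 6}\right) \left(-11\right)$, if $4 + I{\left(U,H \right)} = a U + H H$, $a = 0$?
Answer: $-132 - 11 i \approx -132.0 - 11.0 i$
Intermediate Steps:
$I{\left(U,H \right)} = -4 + H^{2}$ ($I{\left(U,H \right)} = -4 + \left(0 U + H H\right) = -4 + \left(0 + H^{2}\right) = -4 + H^{2}$)
$\left(I{\left(3,-4 \right)} + \sqrt{5 - 6}\right) \left(-11\right) = \left(\left(-4 + \left(-4\right)^{2}\right) + \sqrt{5 - 6}\right) \left(-11\right) = \left(\left(-4 + 16\right) + \sqrt{-1}\right) \left(-11\right) = \left(12 + i\right) \left(-11\right) = -132 - 11 i$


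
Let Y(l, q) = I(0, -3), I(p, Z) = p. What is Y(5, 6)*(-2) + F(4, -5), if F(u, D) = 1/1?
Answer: 1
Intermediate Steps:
F(u, D) = 1
Y(l, q) = 0
Y(5, 6)*(-2) + F(4, -5) = 0*(-2) + 1 = 0 + 1 = 1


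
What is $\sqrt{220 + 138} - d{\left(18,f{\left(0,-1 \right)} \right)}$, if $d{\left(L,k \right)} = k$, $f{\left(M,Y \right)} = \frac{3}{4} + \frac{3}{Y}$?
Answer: $\frac{9}{4} + \sqrt{358} \approx 21.171$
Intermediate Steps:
$f{\left(M,Y \right)} = \frac{3}{4} + \frac{3}{Y}$ ($f{\left(M,Y \right)} = 3 \cdot \frac{1}{4} + \frac{3}{Y} = \frac{3}{4} + \frac{3}{Y}$)
$\sqrt{220 + 138} - d{\left(18,f{\left(0,-1 \right)} \right)} = \sqrt{220 + 138} - \left(\frac{3}{4} + \frac{3}{-1}\right) = \sqrt{358} - \left(\frac{3}{4} + 3 \left(-1\right)\right) = \sqrt{358} - \left(\frac{3}{4} - 3\right) = \sqrt{358} - - \frac{9}{4} = \sqrt{358} + \frac{9}{4} = \frac{9}{4} + \sqrt{358}$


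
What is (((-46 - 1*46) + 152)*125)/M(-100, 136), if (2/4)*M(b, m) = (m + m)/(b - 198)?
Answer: -279375/68 ≈ -4108.5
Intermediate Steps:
M(b, m) = 4*m/(-198 + b) (M(b, m) = 2*((m + m)/(b - 198)) = 2*((2*m)/(-198 + b)) = 2*(2*m/(-198 + b)) = 4*m/(-198 + b))
(((-46 - 1*46) + 152)*125)/M(-100, 136) = (((-46 - 1*46) + 152)*125)/((4*136/(-198 - 100))) = (((-46 - 46) + 152)*125)/((4*136/(-298))) = ((-92 + 152)*125)/((4*136*(-1/298))) = (60*125)/(-272/149) = 7500*(-149/272) = -279375/68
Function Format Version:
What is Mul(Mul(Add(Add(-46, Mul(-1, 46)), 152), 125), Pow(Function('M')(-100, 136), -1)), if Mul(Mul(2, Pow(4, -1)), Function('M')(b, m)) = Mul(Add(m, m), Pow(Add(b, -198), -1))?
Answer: Rational(-279375, 68) ≈ -4108.5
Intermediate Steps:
Function('M')(b, m) = Mul(4, m, Pow(Add(-198, b), -1)) (Function('M')(b, m) = Mul(2, Mul(Add(m, m), Pow(Add(b, -198), -1))) = Mul(2, Mul(Mul(2, m), Pow(Add(-198, b), -1))) = Mul(2, Mul(2, m, Pow(Add(-198, b), -1))) = Mul(4, m, Pow(Add(-198, b), -1)))
Mul(Mul(Add(Add(-46, Mul(-1, 46)), 152), 125), Pow(Function('M')(-100, 136), -1)) = Mul(Mul(Add(Add(-46, Mul(-1, 46)), 152), 125), Pow(Mul(4, 136, Pow(Add(-198, -100), -1)), -1)) = Mul(Mul(Add(Add(-46, -46), 152), 125), Pow(Mul(4, 136, Pow(-298, -1)), -1)) = Mul(Mul(Add(-92, 152), 125), Pow(Mul(4, 136, Rational(-1, 298)), -1)) = Mul(Mul(60, 125), Pow(Rational(-272, 149), -1)) = Mul(7500, Rational(-149, 272)) = Rational(-279375, 68)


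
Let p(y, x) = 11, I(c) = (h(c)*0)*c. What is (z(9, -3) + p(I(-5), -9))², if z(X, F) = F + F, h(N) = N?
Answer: 25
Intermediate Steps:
z(X, F) = 2*F
I(c) = 0 (I(c) = (c*0)*c = 0*c = 0)
(z(9, -3) + p(I(-5), -9))² = (2*(-3) + 11)² = (-6 + 11)² = 5² = 25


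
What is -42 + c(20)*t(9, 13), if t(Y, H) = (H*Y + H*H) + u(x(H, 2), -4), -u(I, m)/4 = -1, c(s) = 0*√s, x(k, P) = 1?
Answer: -42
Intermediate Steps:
c(s) = 0
u(I, m) = 4 (u(I, m) = -4*(-1) = 4)
t(Y, H) = 4 + H² + H*Y (t(Y, H) = (H*Y + H*H) + 4 = (H*Y + H²) + 4 = (H² + H*Y) + 4 = 4 + H² + H*Y)
-42 + c(20)*t(9, 13) = -42 + 0*(4 + 13² + 13*9) = -42 + 0*(4 + 169 + 117) = -42 + 0*290 = -42 + 0 = -42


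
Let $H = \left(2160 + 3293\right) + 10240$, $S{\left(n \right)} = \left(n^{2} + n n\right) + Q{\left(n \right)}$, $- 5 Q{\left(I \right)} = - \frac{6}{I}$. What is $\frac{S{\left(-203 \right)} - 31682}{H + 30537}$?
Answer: $\frac{8582839}{7820575} \approx 1.0975$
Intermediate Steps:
$Q{\left(I \right)} = \frac{6}{5 I}$ ($Q{\left(I \right)} = - \frac{\left(-6\right) \frac{1}{I}}{5} = \frac{6}{5 I}$)
$S{\left(n \right)} = 2 n^{2} + \frac{6}{5 n}$ ($S{\left(n \right)} = \left(n^{2} + n n\right) + \frac{6}{5 n} = \left(n^{2} + n^{2}\right) + \frac{6}{5 n} = 2 n^{2} + \frac{6}{5 n}$)
$H = 15693$ ($H = 5453 + 10240 = 15693$)
$\frac{S{\left(-203 \right)} - 31682}{H + 30537} = \frac{\frac{2 \left(3 + 5 \left(-203\right)^{3}\right)}{5 \left(-203\right)} - 31682}{15693 + 30537} = \frac{\frac{2}{5} \left(- \frac{1}{203}\right) \left(3 + 5 \left(-8365427\right)\right) - 31682}{46230} = \left(\frac{2}{5} \left(- \frac{1}{203}\right) \left(3 - 41827135\right) - 31682\right) \frac{1}{46230} = \left(\frac{2}{5} \left(- \frac{1}{203}\right) \left(-41827132\right) - 31682\right) \frac{1}{46230} = \left(\frac{83654264}{1015} - 31682\right) \frac{1}{46230} = \frac{51497034}{1015} \cdot \frac{1}{46230} = \frac{8582839}{7820575}$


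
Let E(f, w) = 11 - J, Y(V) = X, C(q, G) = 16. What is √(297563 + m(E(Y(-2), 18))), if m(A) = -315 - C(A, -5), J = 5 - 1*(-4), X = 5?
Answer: 4*√18577 ≈ 545.19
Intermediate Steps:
J = 9 (J = 5 + 4 = 9)
Y(V) = 5
E(f, w) = 2 (E(f, w) = 11 - 1*9 = 11 - 9 = 2)
m(A) = -331 (m(A) = -315 - 1*16 = -315 - 16 = -331)
√(297563 + m(E(Y(-2), 18))) = √(297563 - 331) = √297232 = 4*√18577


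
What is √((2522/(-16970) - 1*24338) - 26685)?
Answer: 38*I*√2543921790/8485 ≈ 225.88*I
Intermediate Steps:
√((2522/(-16970) - 1*24338) - 26685) = √((2522*(-1/16970) - 24338) - 26685) = √((-1261/8485 - 24338) - 26685) = √(-206509191/8485 - 26685) = √(-432931416/8485) = 38*I*√2543921790/8485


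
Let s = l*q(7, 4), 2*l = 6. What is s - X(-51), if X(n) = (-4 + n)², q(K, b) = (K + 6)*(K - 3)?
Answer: -2869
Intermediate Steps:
l = 3 (l = (½)*6 = 3)
q(K, b) = (-3 + K)*(6 + K) (q(K, b) = (6 + K)*(-3 + K) = (-3 + K)*(6 + K))
s = 156 (s = 3*(-18 + 7² + 3*7) = 3*(-18 + 49 + 21) = 3*52 = 156)
s - X(-51) = 156 - (-4 - 51)² = 156 - 1*(-55)² = 156 - 1*3025 = 156 - 3025 = -2869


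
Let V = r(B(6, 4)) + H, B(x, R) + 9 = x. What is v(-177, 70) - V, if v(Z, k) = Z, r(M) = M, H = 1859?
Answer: -2033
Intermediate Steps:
B(x, R) = -9 + x
V = 1856 (V = (-9 + 6) + 1859 = -3 + 1859 = 1856)
v(-177, 70) - V = -177 - 1*1856 = -177 - 1856 = -2033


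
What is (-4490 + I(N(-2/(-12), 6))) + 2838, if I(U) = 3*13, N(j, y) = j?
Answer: -1613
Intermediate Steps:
I(U) = 39
(-4490 + I(N(-2/(-12), 6))) + 2838 = (-4490 + 39) + 2838 = -4451 + 2838 = -1613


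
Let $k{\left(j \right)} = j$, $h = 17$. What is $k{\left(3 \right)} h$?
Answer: $51$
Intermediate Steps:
$k{\left(3 \right)} h = 3 \cdot 17 = 51$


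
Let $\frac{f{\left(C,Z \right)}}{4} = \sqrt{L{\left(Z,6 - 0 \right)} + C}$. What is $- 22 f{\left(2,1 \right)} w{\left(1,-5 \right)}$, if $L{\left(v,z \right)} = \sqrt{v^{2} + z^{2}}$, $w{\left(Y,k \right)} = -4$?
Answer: $352 \sqrt{2 + \sqrt{37}} \approx 1000.7$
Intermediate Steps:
$f{\left(C,Z \right)} = 4 \sqrt{C + \sqrt{36 + Z^{2}}}$ ($f{\left(C,Z \right)} = 4 \sqrt{\sqrt{Z^{2} + \left(6 - 0\right)^{2}} + C} = 4 \sqrt{\sqrt{Z^{2} + \left(6 + 0\right)^{2}} + C} = 4 \sqrt{\sqrt{Z^{2} + 6^{2}} + C} = 4 \sqrt{\sqrt{Z^{2} + 36} + C} = 4 \sqrt{\sqrt{36 + Z^{2}} + C} = 4 \sqrt{C + \sqrt{36 + Z^{2}}}$)
$- 22 f{\left(2,1 \right)} w{\left(1,-5 \right)} = - 22 \cdot 4 \sqrt{2 + \sqrt{36 + 1^{2}}} \left(-4\right) = - 22 \cdot 4 \sqrt{2 + \sqrt{36 + 1}} \left(-4\right) = - 22 \cdot 4 \sqrt{2 + \sqrt{37}} \left(-4\right) = - 88 \sqrt{2 + \sqrt{37}} \left(-4\right) = - \left(-352\right) \sqrt{2 + \sqrt{37}} = 352 \sqrt{2 + \sqrt{37}}$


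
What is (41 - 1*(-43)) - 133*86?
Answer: -11354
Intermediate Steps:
(41 - 1*(-43)) - 133*86 = (41 + 43) - 11438 = 84 - 11438 = -11354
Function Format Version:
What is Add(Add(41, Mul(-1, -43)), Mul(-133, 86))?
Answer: -11354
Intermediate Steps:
Add(Add(41, Mul(-1, -43)), Mul(-133, 86)) = Add(Add(41, 43), -11438) = Add(84, -11438) = -11354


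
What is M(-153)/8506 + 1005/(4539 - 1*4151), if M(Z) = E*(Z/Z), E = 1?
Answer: 4274459/1650164 ≈ 2.5903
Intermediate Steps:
M(Z) = 1 (M(Z) = 1*(Z/Z) = 1*1 = 1)
M(-153)/8506 + 1005/(4539 - 1*4151) = 1/8506 + 1005/(4539 - 1*4151) = 1*(1/8506) + 1005/(4539 - 4151) = 1/8506 + 1005/388 = 4274459/1650164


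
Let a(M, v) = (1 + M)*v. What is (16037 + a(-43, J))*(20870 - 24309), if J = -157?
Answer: -77828009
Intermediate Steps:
a(M, v) = v*(1 + M)
(16037 + a(-43, J))*(20870 - 24309) = (16037 - 157*(1 - 43))*(20870 - 24309) = (16037 - 157*(-42))*(-3439) = (16037 + 6594)*(-3439) = 22631*(-3439) = -77828009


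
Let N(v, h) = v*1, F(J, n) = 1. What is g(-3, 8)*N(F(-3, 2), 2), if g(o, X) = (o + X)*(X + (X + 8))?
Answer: 120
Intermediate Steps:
g(o, X) = (8 + 2*X)*(X + o) (g(o, X) = (X + o)*(X + (8 + X)) = (X + o)*(8 + 2*X) = (8 + 2*X)*(X + o))
N(v, h) = v
g(-3, 8)*N(F(-3, 2), 2) = (2*8**2 + 8*8 + 8*(-3) + 2*8*(-3))*1 = (2*64 + 64 - 24 - 48)*1 = (128 + 64 - 24 - 48)*1 = 120*1 = 120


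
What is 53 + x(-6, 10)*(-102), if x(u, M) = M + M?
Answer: -1987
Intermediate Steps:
x(u, M) = 2*M
53 + x(-6, 10)*(-102) = 53 + (2*10)*(-102) = 53 + 20*(-102) = 53 - 2040 = -1987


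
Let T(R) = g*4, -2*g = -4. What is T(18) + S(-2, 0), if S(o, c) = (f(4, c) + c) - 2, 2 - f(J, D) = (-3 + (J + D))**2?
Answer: 7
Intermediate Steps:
g = 2 (g = -1/2*(-4) = 2)
f(J, D) = 2 - (-3 + D + J)**2 (f(J, D) = 2 - (-3 + (J + D))**2 = 2 - (-3 + (D + J))**2 = 2 - (-3 + D + J)**2)
S(o, c) = c - (1 + c)**2 (S(o, c) = ((2 - (-3 + c + 4)**2) + c) - 2 = ((2 - (1 + c)**2) + c) - 2 = (2 + c - (1 + c)**2) - 2 = c - (1 + c)**2)
T(R) = 8 (T(R) = 2*4 = 8)
T(18) + S(-2, 0) = 8 + (0 - (1 + 0)**2) = 8 + (0 - 1*1**2) = 8 + (0 - 1*1) = 8 + (0 - 1) = 8 - 1 = 7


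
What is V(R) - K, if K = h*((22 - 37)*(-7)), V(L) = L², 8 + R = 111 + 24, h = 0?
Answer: 16129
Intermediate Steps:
R = 127 (R = -8 + (111 + 24) = -8 + 135 = 127)
K = 0 (K = 0*((22 - 37)*(-7)) = 0*(-15*(-7)) = 0*105 = 0)
V(R) - K = 127² - 1*0 = 16129 + 0 = 16129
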